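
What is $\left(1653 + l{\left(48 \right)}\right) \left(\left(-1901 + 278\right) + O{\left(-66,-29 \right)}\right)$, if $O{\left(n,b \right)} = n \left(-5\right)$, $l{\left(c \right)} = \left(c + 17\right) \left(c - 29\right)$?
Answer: $-3734184$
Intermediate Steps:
$l{\left(c \right)} = \left(-29 + c\right) \left(17 + c\right)$ ($l{\left(c \right)} = \left(17 + c\right) \left(-29 + c\right) = \left(-29 + c\right) \left(17 + c\right)$)
$O{\left(n,b \right)} = - 5 n$
$\left(1653 + l{\left(48 \right)}\right) \left(\left(-1901 + 278\right) + O{\left(-66,-29 \right)}\right) = \left(1653 - \left(1069 - 2304\right)\right) \left(\left(-1901 + 278\right) - -330\right) = \left(1653 - -1235\right) \left(-1623 + 330\right) = \left(1653 + 1235\right) \left(-1293\right) = 2888 \left(-1293\right) = -3734184$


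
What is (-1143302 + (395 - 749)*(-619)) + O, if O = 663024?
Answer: -261152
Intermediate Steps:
(-1143302 + (395 - 749)*(-619)) + O = (-1143302 + (395 - 749)*(-619)) + 663024 = (-1143302 - 354*(-619)) + 663024 = (-1143302 + 219126) + 663024 = -924176 + 663024 = -261152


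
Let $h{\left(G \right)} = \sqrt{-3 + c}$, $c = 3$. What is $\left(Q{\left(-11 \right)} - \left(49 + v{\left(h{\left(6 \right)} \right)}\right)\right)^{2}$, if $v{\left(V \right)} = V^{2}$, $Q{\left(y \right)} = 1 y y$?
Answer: $5184$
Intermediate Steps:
$h{\left(G \right)} = 0$ ($h{\left(G \right)} = \sqrt{-3 + 3} = \sqrt{0} = 0$)
$Q{\left(y \right)} = y^{2}$ ($Q{\left(y \right)} = y y = y^{2}$)
$\left(Q{\left(-11 \right)} - \left(49 + v{\left(h{\left(6 \right)} \right)}\right)\right)^{2} = \left(\left(-11\right)^{2} - 49\right)^{2} = \left(121 - 49\right)^{2} = 72^{2} = 5184$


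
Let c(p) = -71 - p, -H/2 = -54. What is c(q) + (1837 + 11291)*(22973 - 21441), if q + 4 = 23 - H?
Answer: 20112114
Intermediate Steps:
H = 108 (H = -2*(-54) = 108)
q = -89 (q = -4 + (23 - 1*108) = -4 + (23 - 108) = -4 - 85 = -89)
c(q) + (1837 + 11291)*(22973 - 21441) = (-71 - 1*(-89)) + (1837 + 11291)*(22973 - 21441) = (-71 + 89) + 13128*1532 = 18 + 20112096 = 20112114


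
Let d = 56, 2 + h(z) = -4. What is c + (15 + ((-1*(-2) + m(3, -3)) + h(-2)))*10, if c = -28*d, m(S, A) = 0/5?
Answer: -1458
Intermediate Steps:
h(z) = -6 (h(z) = -2 - 4 = -6)
m(S, A) = 0 (m(S, A) = 0*(1/5) = 0)
c = -1568 (c = -28*56 = -1568)
c + (15 + ((-1*(-2) + m(3, -3)) + h(-2)))*10 = -1568 + (15 + ((-1*(-2) + 0) - 6))*10 = -1568 + (15 + ((2 + 0) - 6))*10 = -1568 + (15 + (2 - 6))*10 = -1568 + (15 - 4)*10 = -1568 + 11*10 = -1568 + 110 = -1458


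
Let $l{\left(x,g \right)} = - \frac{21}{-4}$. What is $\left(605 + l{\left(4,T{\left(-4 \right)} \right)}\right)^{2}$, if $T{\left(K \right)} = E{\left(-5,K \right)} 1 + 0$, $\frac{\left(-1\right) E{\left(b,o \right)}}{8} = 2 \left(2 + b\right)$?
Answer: $\frac{5958481}{16} \approx 3.7241 \cdot 10^{5}$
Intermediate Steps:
$E{\left(b,o \right)} = -32 - 16 b$ ($E{\left(b,o \right)} = - 8 \cdot 2 \left(2 + b\right) = - 8 \left(4 + 2 b\right) = -32 - 16 b$)
$T{\left(K \right)} = 48$ ($T{\left(K \right)} = \left(-32 - -80\right) 1 + 0 = \left(-32 + 80\right) 1 + 0 = 48 \cdot 1 + 0 = 48 + 0 = 48$)
$l{\left(x,g \right)} = \frac{21}{4}$ ($l{\left(x,g \right)} = \left(-21\right) \left(- \frac{1}{4}\right) = \frac{21}{4}$)
$\left(605 + l{\left(4,T{\left(-4 \right)} \right)}\right)^{2} = \left(605 + \frac{21}{4}\right)^{2} = \left(\frac{2441}{4}\right)^{2} = \frac{5958481}{16}$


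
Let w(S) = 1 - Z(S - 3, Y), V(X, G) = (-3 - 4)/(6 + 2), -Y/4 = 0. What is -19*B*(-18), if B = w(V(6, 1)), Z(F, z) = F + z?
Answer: 6669/4 ≈ 1667.3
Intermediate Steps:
Y = 0 (Y = -4*0 = 0)
V(X, G) = -7/8
w(S) = 4 - S (w(S) = 1 - ((S - 3) + 0) = 1 - ((-3 + S) + 0) = 1 - (-3 + S) = 1 + (3 - S) = 4 - S)
B = 39/8 (B = 4 - 1*(-7/8) = 4 + 7/8 = 39/8 ≈ 4.8750)
-19*B*(-18) = -19*39/8*(-18) = -741/8*(-18) = 6669/4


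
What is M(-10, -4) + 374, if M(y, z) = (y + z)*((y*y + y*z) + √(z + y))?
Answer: -1586 - 14*I*√14 ≈ -1586.0 - 52.383*I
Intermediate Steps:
M(y, z) = (y + z)*(y² + √(y + z) + y*z) (M(y, z) = (y + z)*((y² + y*z) + √(y + z)) = (y + z)*(y² + √(y + z) + y*z))
M(-10, -4) + 374 = ((-10)³ - 10*(-4)² - 10*√(-10 - 4) - 4*√(-10 - 4) + 2*(-4)*(-10)²) + 374 = (-1000 - 10*16 - 10*I*√14 - 4*I*√14 + 2*(-4)*100) + 374 = (-1000 - 160 - 10*I*√14 - 4*I*√14 - 800) + 374 = (-1960 - 14*I*√14) + 374 = -1586 - 14*I*√14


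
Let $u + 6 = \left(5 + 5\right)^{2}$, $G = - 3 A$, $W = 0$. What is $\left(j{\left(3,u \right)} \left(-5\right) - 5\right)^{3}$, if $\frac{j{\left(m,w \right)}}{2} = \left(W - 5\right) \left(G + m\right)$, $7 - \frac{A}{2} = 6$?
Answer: $-3723875$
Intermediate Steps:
$A = 2$ ($A = 14 - 12 = 2$)
$G = -6$ ($G = \left(-3\right) 2 = -6$)
$u = 94$ ($u = -6 + \left(5 + 5\right)^{2} = -6 + 10^{2} = -6 + 100 = 94$)
$j{\left(m,w \right)} = 60 - 10 m$ ($j{\left(m,w \right)} = 2 \left(0 - 5\right) \left(-6 + m\right) = 2 \left(- 5 \left(-6 + m\right)\right) = 2 \left(30 - 5 m\right) = 60 - 10 m$)
$\left(j{\left(3,u \right)} \left(-5\right) - 5\right)^{3} = \left(\left(60 - 30\right) \left(-5\right) - 5\right)^{3} = \left(30 \left(-5\right) - 5\right)^{3} = \left(-150 - 5\right)^{3} = \left(-155\right)^{3} = -3723875$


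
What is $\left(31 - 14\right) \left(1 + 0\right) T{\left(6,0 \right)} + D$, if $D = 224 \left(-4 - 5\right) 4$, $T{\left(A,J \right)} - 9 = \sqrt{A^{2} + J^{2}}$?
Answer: $-7809$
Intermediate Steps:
$T{\left(A,J \right)} = 9 + \sqrt{A^{2} + J^{2}}$
$D = -8064$ ($D = 224 \left(-4 - 5\right) 4 = 224 \left(\left(-9\right) 4\right) = 224 \left(-36\right) = -8064$)
$\left(31 - 14\right) \left(1 + 0\right) T{\left(6,0 \right)} + D = \left(31 - 14\right) \left(1 + 0\right) \left(9 + \sqrt{6^{2} + 0^{2}}\right) - 8064 = 17 \cdot 1 \left(9 + \sqrt{36 + 0}\right) - 8064 = 17 \cdot 1 \left(9 + \sqrt{36}\right) - 8064 = 17 \cdot 1 \left(9 + 6\right) - 8064 = 17 \cdot 1 \cdot 15 - 8064 = 17 \cdot 15 - 8064 = 255 - 8064 = -7809$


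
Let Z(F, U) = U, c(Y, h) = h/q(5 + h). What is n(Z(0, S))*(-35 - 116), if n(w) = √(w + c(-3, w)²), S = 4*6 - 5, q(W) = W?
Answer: -151*√11305/24 ≈ -668.96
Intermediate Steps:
c(Y, h) = h/(5 + h)
S = 19 (S = 24 - 5 = 19)
n(w) = √(w + w²/(5 + w)²) (n(w) = √(w + (w/(5 + w))²) = √(w + w²/(5 + w)²))
n(Z(0, S))*(-35 - 116) = √(19 + 19²/(5 + 19)²)*(-35 - 116) = √(19 + 361/24²)*(-151) = √(19 + 361*(1/576))*(-151) = √(19 + 361/576)*(-151) = √(11305/576)*(-151) = (√11305/24)*(-151) = -151*√11305/24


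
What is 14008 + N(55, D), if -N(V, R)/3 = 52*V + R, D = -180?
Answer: 5968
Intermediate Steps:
N(V, R) = -156*V - 3*R (N(V, R) = -3*(52*V + R) = -3*(R + 52*V) = -156*V - 3*R)
14008 + N(55, D) = 14008 + (-156*55 - 3*(-180)) = 14008 + (-8580 + 540) = 14008 - 8040 = 5968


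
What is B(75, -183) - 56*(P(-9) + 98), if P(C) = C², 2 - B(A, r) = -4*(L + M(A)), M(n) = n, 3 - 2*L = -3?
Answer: -9710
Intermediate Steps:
L = 3 (L = 3/2 - ½*(-3) = 3/2 + 3/2 = 3)
B(A, r) = 14 + 4*A (B(A, r) = 2 - (-4)*(3 + A) = 2 - (-12 - 4*A) = 2 + (12 + 4*A) = 14 + 4*A)
B(75, -183) - 56*(P(-9) + 98) = (14 + 4*75) - 56*((-9)² + 98) = (14 + 300) - 56*(81 + 98) = 314 - 56*179 = 314 - 10024 = -9710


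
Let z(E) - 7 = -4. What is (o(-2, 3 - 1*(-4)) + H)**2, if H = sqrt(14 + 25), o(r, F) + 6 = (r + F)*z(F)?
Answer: (9 + sqrt(39))**2 ≈ 232.41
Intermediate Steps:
z(E) = 3 (z(E) = 7 - 4 = 3)
o(r, F) = -6 + 3*F + 3*r (o(r, F) = -6 + (r + F)*3 = -6 + (F + r)*3 = -6 + (3*F + 3*r) = -6 + 3*F + 3*r)
H = sqrt(39) ≈ 6.2450
(o(-2, 3 - 1*(-4)) + H)**2 = ((-6 + 3*(3 - 1*(-4)) + 3*(-2)) + sqrt(39))**2 = ((-6 + 3*(3 + 4) - 6) + sqrt(39))**2 = ((-6 + 3*7 - 6) + sqrt(39))**2 = ((-6 + 21 - 6) + sqrt(39))**2 = (9 + sqrt(39))**2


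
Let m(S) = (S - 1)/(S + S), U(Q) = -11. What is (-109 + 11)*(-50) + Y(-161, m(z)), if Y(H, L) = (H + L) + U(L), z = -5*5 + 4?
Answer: 99299/21 ≈ 4728.5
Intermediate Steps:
z = -21 (z = -25 + 4 = -21)
m(S) = (-1 + S)/(2*S) (m(S) = (-1 + S)/((2*S)) = (-1 + S)*(1/(2*S)) = (-1 + S)/(2*S))
Y(H, L) = -11 + H + L (Y(H, L) = (H + L) - 11 = -11 + H + L)
(-109 + 11)*(-50) + Y(-161, m(z)) = (-109 + 11)*(-50) + (-11 - 161 + (1/2)*(-1 - 21)/(-21)) = -98*(-50) + (-11 - 161 + (1/2)*(-1/21)*(-22)) = 4900 + (-11 - 161 + 11/21) = 4900 - 3601/21 = 99299/21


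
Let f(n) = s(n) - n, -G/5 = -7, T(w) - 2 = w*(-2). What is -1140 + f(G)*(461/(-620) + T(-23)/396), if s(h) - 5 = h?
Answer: -4677613/4092 ≈ -1143.1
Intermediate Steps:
T(w) = 2 - 2*w (T(w) = 2 + w*(-2) = 2 - 2*w)
s(h) = 5 + h
G = 35 (G = -5*(-7) = 35)
f(n) = 5 (f(n) = (5 + n) - n = 5)
-1140 + f(G)*(461/(-620) + T(-23)/396) = -1140 + 5*(461/(-620) + (2 - 2*(-23))/396) = -1140 + 5*(461*(-1/620) + (2 + 46)*(1/396)) = -1140 + 5*(-461/620 + 48*(1/396)) = -1140 + 5*(-461/620 + 4/33) = -1140 + 5*(-12733/20460) = -1140 - 12733/4092 = -4677613/4092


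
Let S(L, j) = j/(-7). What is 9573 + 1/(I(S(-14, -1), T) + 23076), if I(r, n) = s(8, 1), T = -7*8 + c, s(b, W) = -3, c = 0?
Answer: 220877830/23073 ≈ 9573.0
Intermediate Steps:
S(L, j) = -j/7 (S(L, j) = j*(-⅐) = -j/7)
T = -56 (T = -7*8 + 0 = -56 + 0 = -56)
I(r, n) = -3
9573 + 1/(I(S(-14, -1), T) + 23076) = 9573 + 1/(-3 + 23076) = 9573 + 1/23073 = 220877830/23073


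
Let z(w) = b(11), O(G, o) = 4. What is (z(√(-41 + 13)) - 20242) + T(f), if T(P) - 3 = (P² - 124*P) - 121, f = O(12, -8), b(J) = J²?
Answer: -20719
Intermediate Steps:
f = 4
z(w) = 121 (z(w) = 11² = 121)
T(P) = -118 + P² - 124*P (T(P) = 3 + ((P² - 124*P) - 121) = 3 + (-121 + P² - 124*P) = -118 + P² - 124*P)
(z(√(-41 + 13)) - 20242) + T(f) = (121 - 20242) + (-118 + 4² - 124*4) = -20121 + (-118 + 16 - 496) = -20121 - 598 = -20719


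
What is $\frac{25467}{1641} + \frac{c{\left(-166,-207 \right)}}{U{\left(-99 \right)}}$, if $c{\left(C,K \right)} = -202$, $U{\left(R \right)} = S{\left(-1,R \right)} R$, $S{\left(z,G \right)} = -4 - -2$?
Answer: $\frac{785164}{54153} \approx 14.499$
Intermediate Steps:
$S{\left(z,G \right)} = -2$ ($S{\left(z,G \right)} = -4 + 2 = -2$)
$U{\left(R \right)} = - 2 R$
$\frac{25467}{1641} + \frac{c{\left(-166,-207 \right)}}{U{\left(-99 \right)}} = \frac{25467}{1641} - \frac{202}{\left(-2\right) \left(-99\right)} = 25467 \cdot \frac{1}{1641} - \frac{202}{198} = \frac{8489}{547} - \frac{101}{99} = \frac{785164}{54153}$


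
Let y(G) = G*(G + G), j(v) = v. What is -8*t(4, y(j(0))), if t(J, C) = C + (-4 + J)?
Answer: 0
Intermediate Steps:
y(G) = 2*G**2 (y(G) = G*(2*G) = 2*G**2)
t(J, C) = -4 + C + J
-8*t(4, y(j(0))) = -8*(-4 + 2*0**2 + 4) = -8*(-4 + 2*0 + 4) = -8*(-4 + 0 + 4) = -8*0 = 0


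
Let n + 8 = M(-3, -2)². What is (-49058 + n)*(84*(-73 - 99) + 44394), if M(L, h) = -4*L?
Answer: -1465018212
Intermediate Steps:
n = 136 (n = -8 + (-4*(-3))² = -8 + 12² = -8 + 144 = 136)
(-49058 + n)*(84*(-73 - 99) + 44394) = (-49058 + 136)*(84*(-73 - 99) + 44394) = -48922*(84*(-172) + 44394) = -48922*(-14448 + 44394) = -48922*29946 = -1465018212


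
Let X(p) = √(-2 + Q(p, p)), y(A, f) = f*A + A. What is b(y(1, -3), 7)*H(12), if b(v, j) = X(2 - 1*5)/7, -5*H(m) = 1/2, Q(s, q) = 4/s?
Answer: -I*√30/210 ≈ -0.026082*I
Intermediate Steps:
H(m) = -⅒ (H(m) = -1/(5*2) = -⅕*½ = -⅒)
y(A, f) = A + A*f (y(A, f) = A*f + A = A + A*f)
X(p) = √(-2 + 4/p)
b(v, j) = I*√30/21 (b(v, j) = √(-2 + 4/(2 - 1*5))/7 = √(-2 + 4/(2 - 5))*(⅐) = √(-2 + 4/(-3))*(⅐) = √(-2 + 4*(-⅓))*(⅐) = √(-2 - 4/3)*(⅐) = √(-10/3)*(⅐) = (I*√30/3)*(⅐) = I*√30/21)
b(y(1, -3), 7)*H(12) = (I*√30/21)*(-⅒) = -I*√30/210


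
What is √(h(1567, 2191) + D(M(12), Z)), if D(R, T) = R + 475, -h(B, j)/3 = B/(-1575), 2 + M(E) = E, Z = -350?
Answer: 8*√84063/105 ≈ 22.090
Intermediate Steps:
M(E) = -2 + E
h(B, j) = B/525 (h(B, j) = -3*B/(-1575) = -3*B*(-1)/1575 = -(-1)*B/525 = B/525)
D(R, T) = 475 + R
√(h(1567, 2191) + D(M(12), Z)) = √((1/525)*1567 + (475 + (-2 + 12))) = √(1567/525 + (475 + 10)) = √(1567/525 + 485) = √(256192/525) = 8*√84063/105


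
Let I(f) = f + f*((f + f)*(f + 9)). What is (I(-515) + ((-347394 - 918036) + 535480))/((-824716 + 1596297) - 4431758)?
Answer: 269138165/3660177 ≈ 73.531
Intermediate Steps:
I(f) = f + 2*f²*(9 + f) (I(f) = f + f*((2*f)*(9 + f)) = f + f*(2*f*(9 + f)) = f + 2*f²*(9 + f))
(I(-515) + ((-347394 - 918036) + 535480))/((-824716 + 1596297) - 4431758) = (-515*(1 + 2*(-515)² + 18*(-515)) + ((-347394 - 918036) + 535480))/((-824716 + 1596297) - 4431758) = (-515*(1 + 2*265225 - 9270) + (-1265430 + 535480))/(771581 - 4431758) = (-515*(1 + 530450 - 9270) - 729950)/(-3660177) = (-515*521181 - 729950)*(-1/3660177) = (-268408215 - 729950)*(-1/3660177) = -269138165*(-1/3660177) = 269138165/3660177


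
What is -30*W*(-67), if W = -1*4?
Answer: -8040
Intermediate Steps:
W = -4
-30*W*(-67) = -30*(-4)*(-67) = 120*(-67) = -8040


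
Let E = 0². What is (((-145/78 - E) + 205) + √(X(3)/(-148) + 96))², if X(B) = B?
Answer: 4655487365/112554 + 15845*√525585/2886 ≈ 45343.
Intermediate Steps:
E = 0
(((-145/78 - E) + 205) + √(X(3)/(-148) + 96))² = (((-145/78 - 1*0) + 205) + √(3/(-148) + 96))² = (((-145*1/78 + 0) + 205) + √(3*(-1/148) + 96))² = (((-145/78 + 0) + 205) + √(-3/148 + 96))² = ((-145/78 + 205) + √(14205/148))² = (15845/78 + √525585/74)²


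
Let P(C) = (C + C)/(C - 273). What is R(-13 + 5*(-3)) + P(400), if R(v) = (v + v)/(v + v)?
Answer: 927/127 ≈ 7.2992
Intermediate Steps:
P(C) = 2*C/(-273 + C) (P(C) = (2*C)/(-273 + C) = 2*C/(-273 + C))
R(v) = 1 (R(v) = (2*v)/((2*v)) = (2*v)*(1/(2*v)) = 1)
R(-13 + 5*(-3)) + P(400) = 1 + 2*400/(-273 + 400) = 1 + 2*400/127 = 1 + 2*400*(1/127) = 1 + 800/127 = 927/127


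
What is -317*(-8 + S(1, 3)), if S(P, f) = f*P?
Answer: 1585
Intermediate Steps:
S(P, f) = P*f
-317*(-8 + S(1, 3)) = -317*(-8 + 1*3) = -317*(-8 + 3) = -317*(-5) = 1585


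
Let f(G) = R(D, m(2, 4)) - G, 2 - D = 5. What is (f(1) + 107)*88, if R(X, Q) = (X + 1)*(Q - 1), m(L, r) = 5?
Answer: 8624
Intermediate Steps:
D = -3 (D = 2 - 1*5 = 2 - 5 = -3)
R(X, Q) = (1 + X)*(-1 + Q)
f(G) = -8 - G (f(G) = (-1 + 5 - 1*(-3) + 5*(-3)) - G = (-1 + 5 + 3 - 15) - G = -8 - G)
(f(1) + 107)*88 = ((-8 - 1*1) + 107)*88 = ((-8 - 1) + 107)*88 = (-9 + 107)*88 = 98*88 = 8624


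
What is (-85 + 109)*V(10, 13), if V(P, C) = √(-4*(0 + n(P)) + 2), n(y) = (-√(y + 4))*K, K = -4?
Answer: 24*√(2 - 16*√14) ≈ 182.57*I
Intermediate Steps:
n(y) = 4*√(4 + y) (n(y) = -√(y + 4)*(-4) = -√(4 + y)*(-4) = 4*√(4 + y))
V(P, C) = √(2 - 16*√(4 + P)) (V(P, C) = √(-4*(0 + 4*√(4 + P)) + 2) = √(-16*√(4 + P) + 2) = √(2 - 16*√(4 + P)))
(-85 + 109)*V(10, 13) = (-85 + 109)*√(2 - 16*√(4 + 10)) = 24*√(2 - 16*√14)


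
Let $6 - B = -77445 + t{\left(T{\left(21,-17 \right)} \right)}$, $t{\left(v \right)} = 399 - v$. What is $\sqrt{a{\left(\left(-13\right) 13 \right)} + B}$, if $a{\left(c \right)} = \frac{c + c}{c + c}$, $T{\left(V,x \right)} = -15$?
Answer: $\sqrt{77038} \approx 277.56$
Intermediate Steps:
$a{\left(c \right)} = 1$ ($a{\left(c \right)} = \frac{2 c}{2 c} = 2 c \frac{1}{2 c} = 1$)
$B = 77037$ ($B = 6 - \left(-77445 + \left(399 - -15\right)\right) = 6 - \left(-77445 + \left(399 + 15\right)\right) = 6 - \left(-77445 + 414\right) = 6 - -77031 = 6 + 77031 = 77037$)
$\sqrt{a{\left(\left(-13\right) 13 \right)} + B} = \sqrt{1 + 77037} = \sqrt{77038}$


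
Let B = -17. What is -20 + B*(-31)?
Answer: 507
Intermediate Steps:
-20 + B*(-31) = -20 - 17*(-31) = -20 + 527 = 507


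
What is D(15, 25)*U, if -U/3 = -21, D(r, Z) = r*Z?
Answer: 23625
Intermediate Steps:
D(r, Z) = Z*r
U = 63 (U = -3*(-21) = 63)
D(15, 25)*U = (25*15)*63 = 375*63 = 23625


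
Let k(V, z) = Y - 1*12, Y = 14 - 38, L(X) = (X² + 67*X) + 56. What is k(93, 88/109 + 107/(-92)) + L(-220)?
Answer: 33680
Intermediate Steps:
L(X) = 56 + X² + 67*X
Y = -24
k(V, z) = -36 (k(V, z) = -24 - 1*12 = -24 - 12 = -36)
k(93, 88/109 + 107/(-92)) + L(-220) = -36 + (56 + (-220)² + 67*(-220)) = -36 + (56 + 48400 - 14740) = -36 + 33716 = 33680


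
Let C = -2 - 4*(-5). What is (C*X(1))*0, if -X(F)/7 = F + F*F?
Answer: 0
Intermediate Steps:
X(F) = -7*F - 7*F² (X(F) = -7*(F + F*F) = -7*(F + F²) = -7*F - 7*F²)
C = 18 (C = -2 + 20 = 18)
(C*X(1))*0 = (18*(-7*1*(1 + 1)))*0 = (18*(-7*1*2))*0 = (18*(-14))*0 = -252*0 = 0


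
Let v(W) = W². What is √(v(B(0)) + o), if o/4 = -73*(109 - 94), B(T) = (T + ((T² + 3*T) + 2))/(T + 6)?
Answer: I*√39419/3 ≈ 66.181*I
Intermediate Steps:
B(T) = (2 + T² + 4*T)/(6 + T) (B(T) = (T + (2 + T² + 3*T))/(6 + T) = (2 + T² + 4*T)/(6 + T))
o = -4380 (o = 4*(-73*(109 - 94)) = 4*(-73*15) = 4*(-1095) = -4380)
√(v(B(0)) + o) = √(((2 + 0² + 4*0)/(6 + 0))² - 4380) = √(((2 + 0 + 0)/6)² - 4380) = √(((⅙)*2)² - 4380) = √((⅓)² - 4380) = √(⅑ - 4380) = √(-39419/9) = I*√39419/3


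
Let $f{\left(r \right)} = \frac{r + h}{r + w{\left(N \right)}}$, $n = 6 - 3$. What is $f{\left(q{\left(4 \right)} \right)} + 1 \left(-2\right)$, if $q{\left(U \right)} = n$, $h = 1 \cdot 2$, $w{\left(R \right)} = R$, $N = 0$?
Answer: $- \frac{1}{3} \approx -0.33333$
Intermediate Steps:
$h = 2$
$n = 3$
$q{\left(U \right)} = 3$
$f{\left(r \right)} = \frac{2 + r}{r}$ ($f{\left(r \right)} = \frac{r + 2}{r + 0} = \frac{2 + r}{r}$)
$f{\left(q{\left(4 \right)} \right)} + 1 \left(-2\right) = \frac{2 + 3}{3} + 1 \left(-2\right) = \frac{1}{3} \cdot 5 - 2 = \frac{5}{3} - 2 = - \frac{1}{3}$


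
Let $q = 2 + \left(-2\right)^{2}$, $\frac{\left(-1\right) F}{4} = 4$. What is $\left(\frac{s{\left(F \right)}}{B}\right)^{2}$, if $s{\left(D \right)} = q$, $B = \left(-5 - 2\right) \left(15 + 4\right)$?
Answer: $\frac{36}{17689} \approx 0.0020352$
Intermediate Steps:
$F = -16$ ($F = \left(-4\right) 4 = -16$)
$B = -133$ ($B = \left(-7\right) 19 = -133$)
$q = 6$ ($q = 2 + 4 = 6$)
$s{\left(D \right)} = 6$
$\left(\frac{s{\left(F \right)}}{B}\right)^{2} = \left(\frac{6}{-133}\right)^{2} = \left(6 \left(- \frac{1}{133}\right)\right)^{2} = \left(- \frac{6}{133}\right)^{2} = \frac{36}{17689}$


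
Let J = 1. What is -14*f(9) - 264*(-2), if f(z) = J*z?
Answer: 402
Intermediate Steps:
f(z) = z (f(z) = 1*z = z)
-14*f(9) - 264*(-2) = -14*9 - 264*(-2) = -126 + 528 = 402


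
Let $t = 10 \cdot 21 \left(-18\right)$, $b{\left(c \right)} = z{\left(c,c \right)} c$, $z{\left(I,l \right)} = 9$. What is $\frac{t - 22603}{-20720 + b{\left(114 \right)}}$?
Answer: $\frac{26383}{19694} \approx 1.3396$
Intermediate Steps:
$b{\left(c \right)} = 9 c$
$t = -3780$ ($t = 210 \left(-18\right) = -3780$)
$\frac{t - 22603}{-20720 + b{\left(114 \right)}} = \frac{-3780 - 22603}{-20720 + 9 \cdot 114} = - \frac{26383}{-20720 + 1026} = - \frac{26383}{-19694} = \left(-26383\right) \left(- \frac{1}{19694}\right) = \frac{26383}{19694}$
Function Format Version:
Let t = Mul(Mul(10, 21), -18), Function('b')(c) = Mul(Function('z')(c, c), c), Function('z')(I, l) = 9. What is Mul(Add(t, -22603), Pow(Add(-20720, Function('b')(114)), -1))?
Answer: Rational(26383, 19694) ≈ 1.3396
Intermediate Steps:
Function('b')(c) = Mul(9, c)
t = -3780 (t = Mul(210, -18) = -3780)
Mul(Add(t, -22603), Pow(Add(-20720, Function('b')(114)), -1)) = Mul(Add(-3780, -22603), Pow(Add(-20720, Mul(9, 114)), -1)) = Mul(-26383, Pow(Add(-20720, 1026), -1)) = Mul(-26383, Pow(-19694, -1)) = Mul(-26383, Rational(-1, 19694)) = Rational(26383, 19694)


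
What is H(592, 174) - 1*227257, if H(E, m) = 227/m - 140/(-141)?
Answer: -619496319/2726 ≈ -2.2725e+5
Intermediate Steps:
H(E, m) = 140/141 + 227/m (H(E, m) = 227/m - 140*(-1/141) = 227/m + 140/141 = 140/141 + 227/m)
H(592, 174) - 1*227257 = (140/141 + 227/174) - 1*227257 = (140/141 + 227*(1/174)) - 227257 = (140/141 + 227/174) - 227257 = 6263/2726 - 227257 = -619496319/2726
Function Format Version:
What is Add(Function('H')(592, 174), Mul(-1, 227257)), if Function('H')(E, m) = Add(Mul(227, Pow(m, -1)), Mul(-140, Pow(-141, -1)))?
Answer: Rational(-619496319, 2726) ≈ -2.2725e+5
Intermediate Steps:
Function('H')(E, m) = Add(Rational(140, 141), Mul(227, Pow(m, -1))) (Function('H')(E, m) = Add(Mul(227, Pow(m, -1)), Mul(-140, Rational(-1, 141))) = Add(Mul(227, Pow(m, -1)), Rational(140, 141)) = Add(Rational(140, 141), Mul(227, Pow(m, -1))))
Add(Function('H')(592, 174), Mul(-1, 227257)) = Add(Add(Rational(140, 141), Mul(227, Pow(174, -1))), Mul(-1, 227257)) = Add(Add(Rational(140, 141), Mul(227, Rational(1, 174))), -227257) = Add(Add(Rational(140, 141), Rational(227, 174)), -227257) = Add(Rational(6263, 2726), -227257) = Rational(-619496319, 2726)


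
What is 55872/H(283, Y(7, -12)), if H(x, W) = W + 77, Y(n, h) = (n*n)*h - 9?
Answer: -6984/65 ≈ -107.45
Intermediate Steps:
Y(n, h) = -9 + h*n² (Y(n, h) = n²*h - 9 = h*n² - 9 = -9 + h*n²)
H(x, W) = 77 + W
55872/H(283, Y(7, -12)) = 55872/(77 + (-9 - 12*7²)) = 55872/(77 + (-9 - 12*49)) = 55872/(77 + (-9 - 588)) = 55872/(77 - 597) = 55872/(-520) = 55872*(-1/520) = -6984/65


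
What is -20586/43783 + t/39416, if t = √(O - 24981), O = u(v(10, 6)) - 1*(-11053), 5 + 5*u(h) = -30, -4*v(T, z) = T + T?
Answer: -20586/43783 + I*√13935/39416 ≈ -0.47018 + 0.0029949*I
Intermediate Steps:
v(T, z) = -T/2 (v(T, z) = -(T + T)/4 = -T/2)
u(h) = -7 (u(h) = -1 + (⅕)*(-30) = -1 - 6 = -7)
O = 11046 (O = -7 - 1*(-11053) = -7 + 11053 = 11046)
t = I*√13935 (t = √(11046 - 24981) = √(-13935) = I*√13935 ≈ 118.05*I)
-20586/43783 + t/39416 = -20586/43783 + (I*√13935)/39416 = -20586*1/43783 + (I*√13935)*(1/39416) = -20586/43783 + I*√13935/39416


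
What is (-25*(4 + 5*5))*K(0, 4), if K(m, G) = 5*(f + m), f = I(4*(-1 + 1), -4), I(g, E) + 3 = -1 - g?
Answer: 14500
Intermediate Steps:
I(g, E) = -4 - g (I(g, E) = -3 + (-1 - g) = -4 - g)
f = -4 (f = -4 - 4*(-1 + 1) = -4 - 4*0 = -4 - 1*0 = -4 + 0 = -4)
K(m, G) = -20 + 5*m (K(m, G) = 5*(-4 + m) = -20 + 5*m)
(-25*(4 + 5*5))*K(0, 4) = (-25*(4 + 5*5))*(-20 + 5*0) = (-25*(4 + 25))*(-20 + 0) = -25*29*(-20) = -725*(-20) = 14500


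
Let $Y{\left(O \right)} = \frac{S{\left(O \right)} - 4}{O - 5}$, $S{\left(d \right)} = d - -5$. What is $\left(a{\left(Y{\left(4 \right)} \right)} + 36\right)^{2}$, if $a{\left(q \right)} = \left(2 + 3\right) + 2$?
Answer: $1849$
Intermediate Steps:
$S{\left(d \right)} = 5 + d$ ($S{\left(d \right)} = d + 5 = 5 + d$)
$Y{\left(O \right)} = \frac{1 + O}{-5 + O}$ ($Y{\left(O \right)} = \frac{\left(5 + O\right) - 4}{O - 5} = \frac{1 + O}{-5 + O}$)
$a{\left(q \right)} = 7$ ($a{\left(q \right)} = 5 + 2 = 7$)
$\left(a{\left(Y{\left(4 \right)} \right)} + 36\right)^{2} = \left(7 + 36\right)^{2} = 43^{2} = 1849$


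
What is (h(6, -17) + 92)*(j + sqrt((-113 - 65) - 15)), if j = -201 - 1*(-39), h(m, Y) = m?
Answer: -15876 + 98*I*sqrt(193) ≈ -15876.0 + 1361.5*I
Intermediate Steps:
j = -162 (j = -201 + 39 = -162)
(h(6, -17) + 92)*(j + sqrt((-113 - 65) - 15)) = (6 + 92)*(-162 + sqrt((-113 - 65) - 15)) = 98*(-162 + sqrt(-178 - 15)) = 98*(-162 + sqrt(-193)) = 98*(-162 + I*sqrt(193)) = -15876 + 98*I*sqrt(193)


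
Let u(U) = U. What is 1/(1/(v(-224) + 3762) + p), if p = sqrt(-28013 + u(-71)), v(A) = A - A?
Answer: 3762/397462854097 - 28305288*I*sqrt(7021)/397462854097 ≈ 9.465e-9 - 0.0059672*I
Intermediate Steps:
v(A) = 0
p = 2*I*sqrt(7021) (p = sqrt(-28013 - 71) = sqrt(-28084) = 2*I*sqrt(7021) ≈ 167.58*I)
1/(1/(v(-224) + 3762) + p) = 1/(1/(0 + 3762) + 2*I*sqrt(7021)) = 1/(1/3762 + 2*I*sqrt(7021))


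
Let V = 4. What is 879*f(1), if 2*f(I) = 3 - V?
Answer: -879/2 ≈ -439.50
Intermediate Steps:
f(I) = -½ (f(I) = (3 - 1*4)/2 = (3 - 4)/2 = (½)*(-1) = -½)
879*f(1) = 879*(-½) = -879/2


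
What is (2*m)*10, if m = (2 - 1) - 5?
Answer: -80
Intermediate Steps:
m = -4 (m = 1 - 5 = -4)
(2*m)*10 = (2*(-4))*10 = -8*10 = -80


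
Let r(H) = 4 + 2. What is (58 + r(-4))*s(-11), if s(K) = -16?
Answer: -1024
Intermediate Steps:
r(H) = 6
(58 + r(-4))*s(-11) = (58 + 6)*(-16) = 64*(-16) = -1024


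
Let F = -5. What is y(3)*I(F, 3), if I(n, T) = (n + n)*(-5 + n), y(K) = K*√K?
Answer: 300*√3 ≈ 519.62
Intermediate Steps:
y(K) = K^(3/2)
I(n, T) = 2*n*(-5 + n) (I(n, T) = (2*n)*(-5 + n) = 2*n*(-5 + n))
y(3)*I(F, 3) = 3^(3/2)*(2*(-5)*(-5 - 5)) = (3*√3)*(2*(-5)*(-10)) = (3*√3)*100 = 300*√3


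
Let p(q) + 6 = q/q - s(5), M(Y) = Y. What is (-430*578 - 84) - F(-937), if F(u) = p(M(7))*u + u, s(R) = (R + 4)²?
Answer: -328269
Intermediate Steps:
s(R) = (4 + R)²
p(q) = -86 (p(q) = -6 + (q/q - (4 + 5)²) = -6 + (1 - 1*9²) = -6 + (1 - 1*81) = -6 + (1 - 81) = -6 - 80 = -86)
F(u) = -85*u (F(u) = -86*u + u = -85*u)
(-430*578 - 84) - F(-937) = (-430*578 - 84) - (-85)*(-937) = (-248540 - 84) - 1*79645 = -248624 - 79645 = -328269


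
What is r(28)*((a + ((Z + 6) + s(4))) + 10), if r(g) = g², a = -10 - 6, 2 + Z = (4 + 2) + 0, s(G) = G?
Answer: 6272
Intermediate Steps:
Z = 4 (Z = -2 + ((4 + 2) + 0) = -2 + (6 + 0) = -2 + 6 = 4)
a = -16
r(28)*((a + ((Z + 6) + s(4))) + 10) = 28²*((-16 + ((4 + 6) + 4)) + 10) = 784*((-16 + (10 + 4)) + 10) = 784*((-16 + 14) + 10) = 784*(-2 + 10) = 784*8 = 6272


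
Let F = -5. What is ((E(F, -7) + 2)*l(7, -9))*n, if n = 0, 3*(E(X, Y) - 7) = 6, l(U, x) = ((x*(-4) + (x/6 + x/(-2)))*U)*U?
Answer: 0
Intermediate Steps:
l(U, x) = -13*x*U²/3 (l(U, x) = ((-4*x + (x*(⅙) + x*(-½)))*U)*U = ((-4*x + (x/6 - x/2))*U)*U = ((-4*x - x/3)*U)*U = ((-13*x/3)*U)*U = (-13*U*x/3)*U = -13*x*U²/3)
E(X, Y) = 9 (E(X, Y) = 7 + (⅓)*6 = 7 + 2 = 9)
((E(F, -7) + 2)*l(7, -9))*n = ((9 + 2)*(-13/3*(-9)*7²))*0 = (11*(-13/3*(-9)*49))*0 = (11*1911)*0 = 21021*0 = 0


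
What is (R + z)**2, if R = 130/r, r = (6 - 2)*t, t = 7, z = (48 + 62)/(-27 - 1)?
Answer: 25/49 ≈ 0.51020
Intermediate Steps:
z = -55/14 (z = 110/(-28) = 110*(-1/28) = -55/14 ≈ -3.9286)
r = 28 (r = (6 - 2)*7 = 4*7 = 28)
R = 65/14 (R = 130/28 = 130*(1/28) = 65/14 ≈ 4.6429)
(R + z)**2 = (65/14 - 55/14)**2 = (5/7)**2 = 25/49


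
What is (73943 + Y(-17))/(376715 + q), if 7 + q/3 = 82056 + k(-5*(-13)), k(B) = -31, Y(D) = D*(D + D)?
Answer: 74521/622769 ≈ 0.11966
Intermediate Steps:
Y(D) = 2*D**2 (Y(D) = D*(2*D) = 2*D**2)
q = 246054 (q = -21 + 3*(82056 - 31) = -21 + 3*82025 = -21 + 246075 = 246054)
(73943 + Y(-17))/(376715 + q) = (73943 + 2*(-17)**2)/(376715 + 246054) = (73943 + 2*289)/622769 = (73943 + 578)*(1/622769) = 74521*(1/622769) = 74521/622769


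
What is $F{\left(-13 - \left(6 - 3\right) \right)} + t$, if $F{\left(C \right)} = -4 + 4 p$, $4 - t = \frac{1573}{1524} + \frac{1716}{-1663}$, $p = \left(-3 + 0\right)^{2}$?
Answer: $\frac{91238117}{2534412} \approx 36.0$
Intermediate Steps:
$p = 9$ ($p = \left(-3\right)^{2} = 9$)
$t = \frac{10136933}{2534412}$ ($t = 4 - \left(\frac{1573}{1524} + \frac{1716}{-1663}\right) = 4 - \left(1573 \cdot \frac{1}{1524} + 1716 \left(- \frac{1}{1663}\right)\right) = 4 - \left(\frac{1573}{1524} - \frac{1716}{1663}\right) = 4 - \frac{715}{2534412} = \frac{10136933}{2534412} \approx 3.9997$)
$F{\left(C \right)} = 32$ ($F{\left(C \right)} = -4 + 4 \cdot 9 = -4 + 36 = 32$)
$F{\left(-13 - \left(6 - 3\right) \right)} + t = 32 + \frac{10136933}{2534412} = \frac{91238117}{2534412}$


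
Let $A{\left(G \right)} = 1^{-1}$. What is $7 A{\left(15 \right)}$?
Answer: $7$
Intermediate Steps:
$A{\left(G \right)} = 1$
$7 A{\left(15 \right)} = 7 \cdot 1 = 7$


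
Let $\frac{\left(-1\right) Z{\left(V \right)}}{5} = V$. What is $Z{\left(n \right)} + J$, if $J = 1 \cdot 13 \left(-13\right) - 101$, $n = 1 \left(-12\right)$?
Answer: $-210$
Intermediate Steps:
$n = -12$
$J = -270$ ($J = 13 \left(-13\right) - 101 = -169 - 101 = -270$)
$Z{\left(V \right)} = - 5 V$
$Z{\left(n \right)} + J = \left(-5\right) \left(-12\right) - 270 = 60 - 270 = -210$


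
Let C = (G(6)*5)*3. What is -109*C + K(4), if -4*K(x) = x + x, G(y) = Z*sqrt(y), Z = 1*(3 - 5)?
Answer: -2 + 3270*sqrt(6) ≈ 8007.8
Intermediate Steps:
Z = -2 (Z = 1*(-2) = -2)
G(y) = -2*sqrt(y)
K(x) = -x/2 (K(x) = -(x + x)/4 = -x/2)
C = -30*sqrt(6) (C = (-2*sqrt(6)*5)*3 = -10*sqrt(6)*3 = -30*sqrt(6) ≈ -73.485)
-109*C + K(4) = -(-3270)*sqrt(6) - 1/2*4 = 3270*sqrt(6) - 2 = -2 + 3270*sqrt(6)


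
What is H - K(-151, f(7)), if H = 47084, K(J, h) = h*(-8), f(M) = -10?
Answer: 47004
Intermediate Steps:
K(J, h) = -8*h
H - K(-151, f(7)) = 47084 - (-8)*(-10) = 47084 - 1*80 = 47084 - 80 = 47004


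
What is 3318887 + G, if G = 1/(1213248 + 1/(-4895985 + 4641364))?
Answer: 1025265324903139830/308918419007 ≈ 3.3189e+6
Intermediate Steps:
G = 254621/308918419007 (G = 1/(1213248 + 1/(-254621)) = 1/(1213248 - 1/254621) = 1/(308918419007/254621) = 254621/308918419007 ≈ 8.2423e-7)
3318887 + G = 3318887 + 254621/308918419007 = 1025265324903139830/308918419007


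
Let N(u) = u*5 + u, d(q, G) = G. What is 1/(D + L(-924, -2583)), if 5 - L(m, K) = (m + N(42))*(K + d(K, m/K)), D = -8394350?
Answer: -41/415325105 ≈ -9.8718e-8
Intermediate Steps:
N(u) = 6*u (N(u) = 5*u + u = 6*u)
L(m, K) = 5 - (252 + m)*(K + m/K) (L(m, K) = 5 - (m + 6*42)*(K + m/K) = 5 - (m + 252)*(K + m/K) = 5 - (252 + m)*(K + m/K))
1/(D + L(-924, -2583)) = 1/(-8394350 + (-1*(-924)**2 - 252*(-924) - 2583*(5 - 252*(-2583) - 1*(-2583)*(-924)))/(-2583)) = 1/(-8394350 - (-1*853776 + 232848 - 2583*(5 + 650916 - 2386692))/2583) = 1/(-8394350 - (-853776 + 232848 - 2583*(-1735771))/2583) = 1/(-8394350 - (-853776 + 232848 + 4483496493)/2583) = 1/(-8394350 - 1/2583*4482875565) = 1/(-8394350 - 71156755/41) = 1/(-415325105/41) = -41/415325105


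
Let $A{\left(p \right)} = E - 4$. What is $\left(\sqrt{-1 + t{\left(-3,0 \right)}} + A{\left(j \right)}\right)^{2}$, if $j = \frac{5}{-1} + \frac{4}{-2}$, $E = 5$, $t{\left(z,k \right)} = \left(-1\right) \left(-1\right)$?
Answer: $1$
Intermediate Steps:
$t{\left(z,k \right)} = 1$
$j = -7$ ($j = 5 \left(-1\right) + 4 \left(- \frac{1}{2}\right) = -5 - 2 = -7$)
$A{\left(p \right)} = 1$ ($A{\left(p \right)} = 5 - 4 = 1$)
$\left(\sqrt{-1 + t{\left(-3,0 \right)}} + A{\left(j \right)}\right)^{2} = \left(\sqrt{-1 + 1} + 1\right)^{2} = \left(\sqrt{0} + 1\right)^{2} = \left(0 + 1\right)^{2} = 1^{2} = 1$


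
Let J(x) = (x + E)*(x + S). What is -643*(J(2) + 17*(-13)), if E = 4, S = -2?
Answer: 142103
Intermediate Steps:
J(x) = (-2 + x)*(4 + x) (J(x) = (x + 4)*(x - 2) = (4 + x)*(-2 + x) = (-2 + x)*(4 + x))
-643*(J(2) + 17*(-13)) = -643*((-8 + 2² + 2*2) + 17*(-13)) = -643*((-8 + 4 + 4) - 221) = -643*(0 - 221) = -643*(-221) = 142103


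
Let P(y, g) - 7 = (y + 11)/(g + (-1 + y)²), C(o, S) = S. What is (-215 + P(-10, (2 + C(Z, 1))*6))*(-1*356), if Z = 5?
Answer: 10292316/139 ≈ 74046.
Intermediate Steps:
P(y, g) = 7 + (11 + y)/(g + (-1 + y)²) (P(y, g) = 7 + (y + 11)/(g + (-1 + y)²) = 7 + (11 + y)/(g + (-1 + y)²))
(-215 + P(-10, (2 + C(Z, 1))*6))*(-1*356) = (-215 + (11 - 10 + 7*((2 + 1)*6) + 7*(-1 - 10)²)/((2 + 1)*6 + (-1 - 10)²))*(-1*356) = (-215 + (11 - 10 + 7*(3*6) + 7*(-11)²)/(3*6 + (-11)²))*(-356) = (-215 + (11 - 10 + 7*18 + 7*121)/(18 + 121))*(-356) = (-215 + (11 - 10 + 126 + 847)/139)*(-356) = (-215 + (1/139)*974)*(-356) = (-215 + 974/139)*(-356) = -28911/139*(-356) = 10292316/139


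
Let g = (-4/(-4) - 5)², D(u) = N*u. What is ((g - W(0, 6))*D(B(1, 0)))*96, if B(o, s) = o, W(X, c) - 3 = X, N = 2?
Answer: 2496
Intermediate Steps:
W(X, c) = 3 + X
D(u) = 2*u
g = 16 (g = (-4*(-¼) - 5)² = (1 - 5)² = (-4)² = 16)
((g - W(0, 6))*D(B(1, 0)))*96 = ((16 - (3 + 0))*(2*1))*96 = ((16 - 1*3)*2)*96 = ((16 - 3)*2)*96 = (13*2)*96 = 26*96 = 2496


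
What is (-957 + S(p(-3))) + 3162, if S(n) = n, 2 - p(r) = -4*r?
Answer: 2195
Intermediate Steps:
p(r) = 2 + 4*r (p(r) = 2 - (-4)*r = 2 + 4*r)
(-957 + S(p(-3))) + 3162 = (-957 + (2 + 4*(-3))) + 3162 = (-957 + (2 - 12)) + 3162 = (-957 - 10) + 3162 = -967 + 3162 = 2195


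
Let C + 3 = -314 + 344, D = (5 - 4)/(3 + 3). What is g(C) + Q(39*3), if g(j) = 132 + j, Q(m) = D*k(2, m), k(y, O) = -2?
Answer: 476/3 ≈ 158.67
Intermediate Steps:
D = 1/6 ≈ 0.16667
C = 27 (C = -3 + (-314 + 344) = -3 + 30 = 27)
Q(m) = -1/3 (Q(m) = (1/6)*(-2) = -1/3)
g(C) + Q(39*3) = (132 + 27) - 1/3 = 159 - 1/3 = 476/3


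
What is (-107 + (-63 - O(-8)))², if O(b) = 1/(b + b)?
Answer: 7392961/256 ≈ 28879.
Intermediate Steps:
O(b) = 1/(2*b)
(-107 + (-63 - O(-8)))² = (-107 + (-63 - 1/(2*(-8))))² = (-107 + (-63 - (-1)/(2*8)))² = (-107 + (-63 - 1*(-1/16)))² = (-107 + (-63 + 1/16))² = (-107 - 1007/16)² = (-2719/16)² = 7392961/256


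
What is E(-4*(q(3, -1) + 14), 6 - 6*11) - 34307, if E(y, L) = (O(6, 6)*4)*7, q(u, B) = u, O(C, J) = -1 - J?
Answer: -34503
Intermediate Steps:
E(y, L) = -196 (E(y, L) = ((-1 - 1*6)*4)*7 = ((-1 - 6)*4)*7 = -7*4*7 = -28*7 = -196)
E(-4*(q(3, -1) + 14), 6 - 6*11) - 34307 = -196 - 34307 = -34503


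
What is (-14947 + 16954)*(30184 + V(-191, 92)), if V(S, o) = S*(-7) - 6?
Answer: 63250605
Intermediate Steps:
V(S, o) = -6 - 7*S (V(S, o) = -7*S - 6 = -6 - 7*S)
(-14947 + 16954)*(30184 + V(-191, 92)) = (-14947 + 16954)*(30184 + (-6 - 7*(-191))) = 2007*(30184 + (-6 + 1337)) = 2007*(30184 + 1331) = 2007*31515 = 63250605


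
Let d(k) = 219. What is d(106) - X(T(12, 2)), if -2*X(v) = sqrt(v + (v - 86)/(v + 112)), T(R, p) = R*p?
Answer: 219 + sqrt(27217)/68 ≈ 221.43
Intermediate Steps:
X(v) = -sqrt(v + (-86 + v)/(112 + v))/2 (X(v) = -sqrt(v + (v - 86)/(v + 112))/2 = -sqrt(v + (-86 + v)/(112 + v))/2)
d(106) - X(T(12, 2)) = 219 - (-1)*sqrt((-86 + 12*2 + (12*2)*(112 + 12*2))/(112 + 12*2))/2 = 219 - (-1)*sqrt((-86 + 24 + 24*(112 + 24))/(112 + 24))/2 = 219 - (-1)*sqrt((-86 + 24 + 24*136)/136)/2 = 219 - (-1)*sqrt((-86 + 24 + 3264)/136)/2 = 219 - (-1)*sqrt((1/136)*3202)/2 = 219 - (-1)*sqrt(1601/68)/2 = 219 - (-1)*sqrt(27217)/34/2 = 219 - (-1)*sqrt(27217)/68 = 219 + sqrt(27217)/68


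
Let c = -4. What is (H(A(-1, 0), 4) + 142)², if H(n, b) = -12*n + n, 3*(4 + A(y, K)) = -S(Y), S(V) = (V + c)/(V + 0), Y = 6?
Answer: 2839225/81 ≈ 35052.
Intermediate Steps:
S(V) = (-4 + V)/V (S(V) = (V - 4)/(V + 0) = (-4 + V)/V)
A(y, K) = -37/9 (A(y, K) = -4 + (-(-4 + 6)/6)/3 = -4 + (-2/6)/3 = -4 + (-1*⅓)/3 = -4 + (⅓)*(-⅓) = -4 - ⅑ = -37/9)
H(n, b) = -11*n
(H(A(-1, 0), 4) + 142)² = (-11*(-37/9) + 142)² = (407/9 + 142)² = (1685/9)² = 2839225/81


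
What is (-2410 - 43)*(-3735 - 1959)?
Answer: 13967382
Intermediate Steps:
(-2410 - 43)*(-3735 - 1959) = -2453*(-5694) = 13967382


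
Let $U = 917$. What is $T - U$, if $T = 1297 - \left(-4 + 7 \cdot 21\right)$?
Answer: $237$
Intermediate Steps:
$T = 1154$ ($T = 1297 - \left(-4 + 147\right) = 1297 - 143 = 1154$)
$T - U = 1154 - 917 = 237$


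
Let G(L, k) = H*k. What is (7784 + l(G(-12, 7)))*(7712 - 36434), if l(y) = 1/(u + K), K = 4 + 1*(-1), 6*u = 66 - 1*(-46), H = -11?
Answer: -14532269286/65 ≈ -2.2357e+8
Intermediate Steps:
G(L, k) = -11*k
u = 56/3 (u = (66 - 1*(-46))/6 = (66 + 46)/6 = (⅙)*112 = 56/3 ≈ 18.667)
K = 3 (K = 4 - 1 = 3)
l(y) = 3/65 (l(y) = 1/(56/3 + 3) = 1/(65/3) = 3/65)
(7784 + l(G(-12, 7)))*(7712 - 36434) = (7784 + 3/65)*(7712 - 36434) = (505963/65)*(-28722) = -14532269286/65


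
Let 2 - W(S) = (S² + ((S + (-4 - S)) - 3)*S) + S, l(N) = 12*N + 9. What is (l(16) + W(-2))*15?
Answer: 2805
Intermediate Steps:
l(N) = 9 + 12*N
W(S) = 2 - S² + 6*S (W(S) = 2 - ((S² + ((S + (-4 - S)) - 3)*S) + S) = 2 - ((S² + (-4 - 3)*S) + S) = 2 - ((S² - 7*S) + S) = 2 - (S² - 6*S) = 2 + (-S² + 6*S) = 2 - S² + 6*S)
(l(16) + W(-2))*15 = ((9 + 12*16) + (2 - 1*(-2)² + 6*(-2)))*15 = ((9 + 192) + (2 - 1*4 - 12))*15 = (201 + (2 - 4 - 12))*15 = (201 - 14)*15 = 187*15 = 2805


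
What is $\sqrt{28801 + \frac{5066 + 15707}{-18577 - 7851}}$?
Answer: $\frac{\sqrt{5028799487385}}{13214} \approx 169.71$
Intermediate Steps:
$\sqrt{28801 + \frac{5066 + 15707}{-18577 - 7851}} = \sqrt{28801 + \frac{20773}{-26428}} = \sqrt{28801 + 20773 \left(- \frac{1}{26428}\right)} = \sqrt{28801 - \frac{20773}{26428}} = \sqrt{\frac{761132055}{26428}} = \frac{\sqrt{5028799487385}}{13214}$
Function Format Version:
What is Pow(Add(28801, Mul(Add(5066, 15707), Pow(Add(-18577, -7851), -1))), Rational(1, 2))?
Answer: Mul(Rational(1, 13214), Pow(5028799487385, Rational(1, 2))) ≈ 169.71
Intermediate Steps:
Pow(Add(28801, Mul(Add(5066, 15707), Pow(Add(-18577, -7851), -1))), Rational(1, 2)) = Pow(Add(28801, Mul(20773, Pow(-26428, -1))), Rational(1, 2)) = Pow(Add(28801, Mul(20773, Rational(-1, 26428))), Rational(1, 2)) = Pow(Add(28801, Rational(-20773, 26428)), Rational(1, 2)) = Pow(Rational(761132055, 26428), Rational(1, 2)) = Mul(Rational(1, 13214), Pow(5028799487385, Rational(1, 2)))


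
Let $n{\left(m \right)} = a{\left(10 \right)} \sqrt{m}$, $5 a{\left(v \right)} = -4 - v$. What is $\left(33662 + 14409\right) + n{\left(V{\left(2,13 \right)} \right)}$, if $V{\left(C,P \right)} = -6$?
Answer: $48071 - \frac{14 i \sqrt{6}}{5} \approx 48071.0 - 6.8586 i$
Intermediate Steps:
$a{\left(v \right)} = - \frac{4}{5} - \frac{v}{5}$ ($a{\left(v \right)} = \frac{-4 - v}{5} = - \frac{4}{5} - \frac{v}{5}$)
$n{\left(m \right)} = - \frac{14 \sqrt{m}}{5}$ ($n{\left(m \right)} = \left(- \frac{4}{5} - 2\right) \sqrt{m} = - \frac{14 \sqrt{m}}{5}$)
$\left(33662 + 14409\right) + n{\left(V{\left(2,13 \right)} \right)} = \left(33662 + 14409\right) - \frac{14 \sqrt{-6}}{5} = 48071 - \frac{14 i \sqrt{6}}{5}$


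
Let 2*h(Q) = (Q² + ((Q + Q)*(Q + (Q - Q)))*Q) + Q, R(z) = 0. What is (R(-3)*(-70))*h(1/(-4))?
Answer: 0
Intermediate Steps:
h(Q) = Q³ + Q/2 + Q²/2 (h(Q) = ((Q² + ((Q + Q)*(Q + (Q - Q)))*Q) + Q)/2 = ((Q² + ((2*Q)*(Q + 0))*Q) + Q)/2 = ((Q² + ((2*Q)*Q)*Q) + Q)/2 = ((Q² + (2*Q²)*Q) + Q)/2 = ((Q² + 2*Q³) + Q)/2 = (Q + Q² + 2*Q³)/2 = Q³ + Q/2 + Q²/2)
(R(-3)*(-70))*h(1/(-4)) = (0*(-70))*((1/(-4))*(1 + 1/(-4) + 2*(1/(-4))²)/2) = 0*((1*(-¼))*(1 + 1*(-¼) + 2*(1*(-¼))²)/2) = 0*((½)*(-¼)*(1 - ¼ + 2*(-¼)²)) = 0*((½)*(-¼)*(1 - ¼ + 2*(1/16))) = 0*((½)*(-¼)*(1 - ¼ + ⅛)) = 0*((½)*(-¼)*(7/8)) = 0*(-7/64) = 0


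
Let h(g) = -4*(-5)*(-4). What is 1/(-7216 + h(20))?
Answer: -1/7296 ≈ -0.00013706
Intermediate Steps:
h(g) = -80 (h(g) = 20*(-4) = -80)
1/(-7216 + h(20)) = 1/(-7216 - 80) = 1/(-7296) = -1/7296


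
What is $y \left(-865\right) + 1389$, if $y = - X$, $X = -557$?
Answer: $-480416$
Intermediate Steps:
$y = 557$ ($y = \left(-1\right) \left(-557\right) = 557$)
$y \left(-865\right) + 1389 = 557 \left(-865\right) + 1389 = -481805 + 1389 = -480416$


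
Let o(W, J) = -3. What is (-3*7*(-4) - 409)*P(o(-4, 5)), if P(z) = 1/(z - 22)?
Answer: 13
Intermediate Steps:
P(z) = 1/(-22 + z)
(-3*7*(-4) - 409)*P(o(-4, 5)) = (-3*7*(-4) - 409)/(-22 - 3) = (-21*(-4) - 409)/(-25) = (84 - 409)*(-1/25) = -325*(-1/25) = 13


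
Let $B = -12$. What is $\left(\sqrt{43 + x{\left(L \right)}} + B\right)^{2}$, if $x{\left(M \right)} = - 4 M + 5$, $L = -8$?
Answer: $224 - 96 \sqrt{5} \approx 9.3375$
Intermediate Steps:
$x{\left(M \right)} = 5 - 4 M$
$\left(\sqrt{43 + x{\left(L \right)}} + B\right)^{2} = \left(\sqrt{43 + \left(5 - -32\right)} - 12\right)^{2} = \left(\sqrt{43 + \left(5 + 32\right)} - 12\right)^{2} = \left(\sqrt{43 + 37} - 12\right)^{2} = \left(\sqrt{80} - 12\right)^{2} = \left(4 \sqrt{5} - 12\right)^{2} = \left(-12 + 4 \sqrt{5}\right)^{2}$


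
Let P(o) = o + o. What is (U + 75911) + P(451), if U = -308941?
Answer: -232128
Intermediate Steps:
P(o) = 2*o
(U + 75911) + P(451) = (-308941 + 75911) + 2*451 = -233030 + 902 = -232128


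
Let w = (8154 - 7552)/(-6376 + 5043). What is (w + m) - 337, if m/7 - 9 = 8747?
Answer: 1889591/31 ≈ 60955.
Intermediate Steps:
m = 61292 (m = 63 + 7*8747 = 63 + 61229 = 61292)
w = -14/31 (w = 602/(-1333) = 602*(-1/1333) = -14/31 ≈ -0.45161)
(w + m) - 337 = (-14/31 + 61292) - 337 = 1900038/31 - 337 = 1889591/31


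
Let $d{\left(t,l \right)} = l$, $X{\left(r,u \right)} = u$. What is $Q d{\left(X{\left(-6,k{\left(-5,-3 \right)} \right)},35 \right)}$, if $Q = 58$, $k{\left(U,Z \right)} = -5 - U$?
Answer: $2030$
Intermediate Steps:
$Q d{\left(X{\left(-6,k{\left(-5,-3 \right)} \right)},35 \right)} = 58 \cdot 35 = 2030$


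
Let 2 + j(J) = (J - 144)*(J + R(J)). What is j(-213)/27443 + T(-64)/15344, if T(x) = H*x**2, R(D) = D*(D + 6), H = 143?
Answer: -14017572288/26317837 ≈ -532.63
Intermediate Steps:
R(D) = D*(6 + D)
T(x) = 143*x**2
j(J) = -2 + (-144 + J)*(J + J*(6 + J)) (j(J) = -2 + (J - 144)*(J + J*(6 + J)) = -2 + (-144 + J)*(J + J*(6 + J)))
j(-213)/27443 + T(-64)/15344 = (-2 + (-213)**3 - 1008*(-213) - 137*(-213)**2)/27443 + (143*(-64)**2)/15344 = (-2 - 9663597 + 214704 - 137*45369)*(1/27443) + (143*4096)*(1/15344) = (-2 - 9663597 + 214704 - 6215553)*(1/27443) + 585728*(1/15344) = -15664448*1/27443 + 36608/959 = -15664448/27443 + 36608/959 = -14017572288/26317837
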